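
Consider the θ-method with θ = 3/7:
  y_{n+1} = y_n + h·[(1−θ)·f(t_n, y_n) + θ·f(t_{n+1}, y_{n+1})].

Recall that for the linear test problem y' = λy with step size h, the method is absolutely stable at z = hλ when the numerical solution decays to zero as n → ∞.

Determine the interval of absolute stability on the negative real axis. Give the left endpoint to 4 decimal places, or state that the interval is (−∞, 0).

On y'=λy, z=hλ:
  y_{n+1} = y_n + z·[4/7·y_n + 3/7·y_{n+1}] ⇒ (1 − 3/7z)y_{n+1} = (1 + 4/7z)y_n
  R(z) = (1 + 4/7z)/(1 − 3/7z).

Find x<0 with |R(x)|<1.
x=-1.34: |R|=0.1488
R=−1: 1+4/7x = −1+3/7x ⇒ -1/7x=2 ⇒ x=2/(-1/7)=-14.0000
Confirm numerically:
  x=-11.785: |R|=0.94770 <1
  x=-9.744: |R|=0.88253 <1
  x=-9.223: |R|=0.86221 <1
  x=-8.451: |R|=0.82849 <1
  x=-14.350: |R|=1.00699 >1
  x=-14.335: |R|=1.00670 >1
  x=-14.226: |R|=1.00455 >1
Interval (-14.0000, 0).

z∈(-14.0000,0).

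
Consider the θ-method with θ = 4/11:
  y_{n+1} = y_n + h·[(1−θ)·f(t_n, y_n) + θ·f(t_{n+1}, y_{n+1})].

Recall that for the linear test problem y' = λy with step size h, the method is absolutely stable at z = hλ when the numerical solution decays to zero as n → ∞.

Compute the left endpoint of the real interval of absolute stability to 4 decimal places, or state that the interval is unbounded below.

z* = -7.3333.

With y'=λy (z=hλ):
  y_{n+1} = y_n + z·[7/11·y_n + 4/11·y_{n+1}] ⇒ (1 − 4/11z)y_{n+1} = (1 + 7/11z)y_n
  ⇒ R(z) = (1 + 7/11z)/(1 − 4/11z).

Find x<0 with |R(x)|<1.
x=-0.75: |R|=0.4107
R=−1: 1+7/11x = −1+4/11x ⇒ -3/11x=2 ⇒ x=2/(-3/11)=-7.3333
Confirm numerically:
  x=-7.235: |R|=0.99261 <1
  x=-6.054: |R|=0.89102 <1
  x=-3.785: |R|=0.59277 <1
  x=-3.023: |R|=0.44002 <1
  x=-7.713: |R|=1.02721 >1
  x=-7.678: |R|=1.02479 >1
So |R|<1 on (-7.3333, 0).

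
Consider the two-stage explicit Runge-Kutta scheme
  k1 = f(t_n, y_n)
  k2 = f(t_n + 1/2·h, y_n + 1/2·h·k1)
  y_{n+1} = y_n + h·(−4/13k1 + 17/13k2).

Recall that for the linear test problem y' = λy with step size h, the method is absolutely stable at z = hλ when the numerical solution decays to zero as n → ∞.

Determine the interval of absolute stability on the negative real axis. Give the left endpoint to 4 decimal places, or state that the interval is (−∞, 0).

z∈(-1.5294,0).

With y'=λy (z=hλ):
  k1=λy_n ⇒ h·k1=z·y_n;  k2=λ(1+1/2z)y_n ⇒ h·k2=z(1+1/2z)y_n
  y_{n+1}/y_n = 1 − 4/13z + 17/13z(1+1/2z) = 1 + z + 17/26z²
  so R(z) = 1 + z + 17/26z².

Need |R(x)|<1, x<0.
x=-0.58: |R|=0.6400
R=1: x+17/26x²=0 ⇒ x=−26/17=-1.5294; min R=1−1/(4·17/26)=0.6176>−1
Confirm numerically:
  x=-0.929: |R|=0.63530 <1
  x=-0.921: |R|=0.63362 <1
  x=-0.813: |R|=0.61917 <1
  x=-1.944: |R|=1.52697 >1
  x=-1.791: |R|=1.30633 >1
  x=-1.729: |R|=1.22563 >1
So |R|<1 on (-1.5294, 0).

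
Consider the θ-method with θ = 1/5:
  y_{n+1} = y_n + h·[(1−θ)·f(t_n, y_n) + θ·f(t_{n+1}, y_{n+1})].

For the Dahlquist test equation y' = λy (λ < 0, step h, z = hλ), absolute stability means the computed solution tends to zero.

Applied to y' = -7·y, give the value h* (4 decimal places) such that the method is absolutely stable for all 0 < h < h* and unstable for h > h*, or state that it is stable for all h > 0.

On y'=λy, z=hλ:
  y_{n+1} = y_n + z·[4/5·y_n + 1/5·y_{n+1}] ⇒ (1 − 1/5z)y_{n+1} = (1 + 4/5z)y_n
  ⇒ R(z) = (1 + 4/5z)/(1 − 1/5z).

Solve |R(x)|<1 on ℝ⁻.
x=-1.68: |R|=0.2575
R=−1: 1+4/5x = −1+1/5x ⇒ -3/5x=2 ⇒ x=2/(-3/5)=-3.3333
Confirm numerically:
  x=-3.158: |R|=0.93552 <1
  x=-2.980: |R|=0.86717 <1
  x=-2.592: |R|=0.70706 <1
  x=-1.921: |R|=0.38781 <1
  x=-3.871: |R|=1.18183 >1
  x=-3.751: |R|=1.14318 >1
  x=-3.392: |R|=1.02097 >1
Stable set (-3.3333, 0).

(-3.3333,0); λ=-7 ⇒ h* = (10/3)/7 = 0.4762.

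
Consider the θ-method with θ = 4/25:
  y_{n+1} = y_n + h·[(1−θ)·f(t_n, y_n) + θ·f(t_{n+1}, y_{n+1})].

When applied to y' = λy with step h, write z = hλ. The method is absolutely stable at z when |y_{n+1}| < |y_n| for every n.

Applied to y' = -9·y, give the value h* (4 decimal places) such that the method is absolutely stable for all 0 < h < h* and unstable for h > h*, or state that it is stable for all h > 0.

(-2.9412,0); λ=-9 ⇒ h* = (50/17)/9 = 0.3268.

On y'=λy, z=hλ:
  y_{n+1} = y_n + z·[21/25·y_n + 4/25·y_{n+1}] ⇒ (1 − 4/25z)y_{n+1} = (1 + 21/25z)y_n
  Hence R(z) = (1 + 21/25z)/(1 − 4/25z).

Solve |R(x)|<1 on ℝ⁻.
x=-1.36: |R|=0.1170
R=−1: 1+21/25x = −1+4/25x ⇒ -17/25x=2 ⇒ x=2/(-17/25)=-2.9412
Confirm numerically:
  x=-2.222: |R|=0.63922 <1
  x=-2.089: |R|=0.56569 <1
  x=-1.610: |R|=0.28022 <1
  x=-1.443: |R|=0.17233 <1
  x=-3.523: |R|=1.25302 >1
  x=-3.394: |R|=1.19955 >1
  x=-3.265: |R|=1.14464 >1
Stable set (-2.9412, 0).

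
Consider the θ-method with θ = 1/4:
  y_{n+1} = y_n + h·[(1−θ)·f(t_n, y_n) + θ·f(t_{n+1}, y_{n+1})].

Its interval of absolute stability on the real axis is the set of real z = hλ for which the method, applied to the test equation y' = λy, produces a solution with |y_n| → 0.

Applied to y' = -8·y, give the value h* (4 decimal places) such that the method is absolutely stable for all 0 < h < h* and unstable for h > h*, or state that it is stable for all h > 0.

(-4.0000,0); λ=-8 ⇒ h* = (4)/8 = 0.5000.

On y'=λy, z=hλ:
  y_{n+1} = y_n + z·[3/4·y_n + 1/4·y_{n+1}] ⇒ (1 − 1/4z)y_{n+1} = (1 + 3/4z)y_n
  R(z) = (1 + 3/4z)/(1 − 1/4z).

Solve |R(x)|<1 on ℝ⁻.
x=-1.01: |R|=0.1936
R=−1: 1+3/4x = −1+1/4x ⇒ -1/2x=2 ⇒ x=2/(-1/2)=-4.0000
Confirm numerically:
  x=-3.815: |R|=0.95266 <1
  x=-3.669: |R|=0.91368 <1
  x=-2.507: |R|=0.54111 <1
  x=-4.472: |R|=1.11143 >1
  x=-4.400: |R|=1.09524 >1
So |R|<1 on (-4.0000, 0).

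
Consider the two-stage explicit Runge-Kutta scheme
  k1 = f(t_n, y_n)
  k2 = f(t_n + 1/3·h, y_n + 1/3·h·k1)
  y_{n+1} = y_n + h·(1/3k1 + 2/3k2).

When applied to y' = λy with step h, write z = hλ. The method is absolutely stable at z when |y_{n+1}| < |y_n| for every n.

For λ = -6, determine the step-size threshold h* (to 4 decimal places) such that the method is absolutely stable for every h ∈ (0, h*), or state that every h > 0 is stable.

On y'=λy, z=hλ:
  k1=λy_n ⇒ h·k1=z·y_n;  k2=λ(1+1/3z)y_n ⇒ h·k2=z(1+1/3z)y_n
  y_{n+1}/y_n = 1 + 1/3z + 2/3z(1+1/3z) = 1 + z + 2/9z²
  R(z) = 1 + z + 2/9z².

Need |R(x)|<1, x<0.
x=-0.94: |R|=0.2564
R=1: x+2/9x²=0 ⇒ x=−9/2=-4.5000; min R=1−1/(4·2/9)=-0.1250>−1
Confirm numerically:
  x=-2.766: |R|=0.06583 <1
  x=-2.746: |R|=0.07033 <1
  x=-2.548: |R|=0.10527 <1
  x=-2.517: |R|=0.10916 <1
  x=-4.995: |R|=1.54945 >1
  x=-4.840: |R|=1.36569 >1
  x=-4.694: |R|=1.20236 >1
So |R|<1 on (-4.5000, 0).

(-4.5000,0); λ=-6 ⇒ h* = (9/2)/6 = 0.7500.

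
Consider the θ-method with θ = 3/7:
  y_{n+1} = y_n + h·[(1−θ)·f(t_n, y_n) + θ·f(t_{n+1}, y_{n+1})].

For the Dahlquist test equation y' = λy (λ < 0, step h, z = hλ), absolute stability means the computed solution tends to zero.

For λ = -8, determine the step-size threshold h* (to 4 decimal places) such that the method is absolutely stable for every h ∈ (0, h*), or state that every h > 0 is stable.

(-14.0000,0); λ=-8 ⇒ h* = (14)/8 = 1.7500.

On y'=λy, z=hλ:
  y_{n+1} = y_n + z·[4/7·y_n + 3/7·y_{n+1}] ⇒ (1 − 3/7z)y_{n+1} = (1 + 4/7z)y_n
  R(z) = (1 + 4/7z)/(1 − 3/7z).

Boundary: |R(x)|=1, x<0.
x=-0.31: |R|=0.7264
R=−1: 1+4/7x = −1+3/7x ⇒ -1/7x=2 ⇒ x=2/(-1/7)=-14.0000
Confirm numerically:
  x=-13.859: |R|=0.99710 <1
  x=-12.958: |R|=0.97729 <1
  x=-12.695: |R|=0.97105 <1
  x=-6.490: |R|=0.71628 <1
  x=-14.472: |R|=1.00936 >1
  x=-14.403: |R|=1.00803 >1
  x=-14.295: |R|=1.00591 >1
So |R|<1 on (-14.0000, 0).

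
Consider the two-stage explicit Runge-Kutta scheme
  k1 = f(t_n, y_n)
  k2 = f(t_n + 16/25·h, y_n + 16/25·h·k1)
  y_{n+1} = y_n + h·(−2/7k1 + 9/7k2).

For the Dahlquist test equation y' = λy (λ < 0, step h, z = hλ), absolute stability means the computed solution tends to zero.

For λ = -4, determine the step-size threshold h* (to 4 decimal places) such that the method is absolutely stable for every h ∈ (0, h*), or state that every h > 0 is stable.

Set f=λy, z=hλ:
  k1=λy_n ⇒ h·k1=z·y_n;  k2=λ(1+16/25z)y_n ⇒ h·k2=z(1+16/25z)y_n
  y_{n+1}/y_n = 1 − 2/7z + 9/7z(1+16/25z) = 1 + z + 144/175z²
  so R(z) = 1 + z + 144/175z².

Need |R(x)|<1, x<0.
x=-0.92: |R|=0.7765
R=1: x+144/175x²=0 ⇒ x=−175/144=-1.2153; min R=1−1/(4·144/175)=0.6962>−1
Confirm numerically:
  x=-1.001: |R|=0.82350 <1
  x=-0.785: |R|=0.72207 <1
  x=-0.647: |R|=0.69746 <1
  x=-0.620: |R|=0.69631 <1
  x=-1.619: |R|=1.53784 >1
  x=-1.607: |R|=1.51799 >1
  x=-1.461: |R|=1.29541 >1
Stable set (-1.2153, 0).

(-1.2153,0); λ=-4 ⇒ h* = (175/144)/4 = 0.3038.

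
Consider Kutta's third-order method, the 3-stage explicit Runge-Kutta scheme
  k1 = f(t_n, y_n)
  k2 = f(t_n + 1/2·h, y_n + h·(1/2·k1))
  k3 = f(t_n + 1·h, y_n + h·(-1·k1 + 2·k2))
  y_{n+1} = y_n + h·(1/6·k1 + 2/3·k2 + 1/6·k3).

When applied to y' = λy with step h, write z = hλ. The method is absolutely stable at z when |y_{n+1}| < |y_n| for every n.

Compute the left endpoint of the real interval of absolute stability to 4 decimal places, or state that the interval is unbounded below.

left endpoint -2.5127.

Set f=λy, z=hλ:
  order 3, 3-stage ⇒ R(z)=1+z+z^2/2+z^3/6
  (e.g. R(-0.31)=0.73308, |R|=0.73308)

Solve |R(x)|<1 on ℝ⁻.
x=-0.31: |R|=0.7331
|R(-1.39)|=0.1284 |R(-1.15)|=0.2578 |R(-0.91)|=0.3785
Bisect:
  x_lo=-2.9144 |R|=1.7932  x_hi=-0.0809 |R|=0.9223
  mid=-1.49763 |R|=0.06398 →hi
  mid=-2.20602 |R|=0.56203 →hi
  mid=-2.56021 |R|=1.07977 →lo
  mid=-2.38312 |R|=0.79921 →hi
  mid=-2.47166 |R|=0.93372 →hi
  mid=-2.51594 |R|=1.00526 →lo
  mid=-2.49380 |R|=0.96912 →hi
  ...
  [-2.51282,-2.51265] ⇒ x*=-2.5127
Interval (-2.5127, 0).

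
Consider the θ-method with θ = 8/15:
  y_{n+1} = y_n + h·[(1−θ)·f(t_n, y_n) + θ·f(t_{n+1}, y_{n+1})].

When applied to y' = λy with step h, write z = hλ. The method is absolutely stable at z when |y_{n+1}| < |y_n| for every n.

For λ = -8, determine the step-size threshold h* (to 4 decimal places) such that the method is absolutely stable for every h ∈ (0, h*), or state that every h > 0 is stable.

(−∞, 0) — no finite endpoint. Any h>0 works for λ=-8.

With y'=λy (z=hλ):
  y_{n+1} = y_n + z·[7/15·y_n + 8/15·y_{n+1}] ⇒ (1 − 8/15z)y_{n+1} = (1 + 7/15z)y_n
  ⇒ R(z) = (1 + 7/15z)/(1 − 8/15z).

Solve |R(x)|<1 on ℝ⁻.
x=-0.54: |R|=0.5807
x=-2: |R|=0.0323
x=-10: |R|=0.5789
x=-100: |R|=0.8405
θ=8/15≥1/2 ⇒ |1+7/15x|<|1−8/15x| ∀x<0 ⇒ stable on all of ℝ⁻.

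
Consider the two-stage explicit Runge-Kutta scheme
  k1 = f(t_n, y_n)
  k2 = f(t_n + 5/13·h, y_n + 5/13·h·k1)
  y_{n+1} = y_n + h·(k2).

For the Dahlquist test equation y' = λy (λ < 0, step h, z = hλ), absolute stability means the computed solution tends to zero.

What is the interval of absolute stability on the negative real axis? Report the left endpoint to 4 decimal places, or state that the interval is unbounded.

(-2.6000, 0).

Set f=λy, z=hλ:
  k1=λy_n ⇒ h·k1=z·y_n;  k2=λ(1+5/13z)y_n ⇒ h·k2=z(1+5/13z)y_n
  y_{n+1}/y_n = 1 + z(1+5/13z) = 1 + z + 5/13z²
  Hence R(z) = 1 + z + 5/13z².

Boundary: |R(x)|=1, x<0.
x=-1.01: |R|=0.3823
R=1: x+5/13x²=0 ⇒ x=−13/5=-2.6000; min R=1−1/(4·5/13)=0.3500>−1
Confirm numerically:
  x=-2.279: |R|=0.71863 <1
  x=-2.114: |R|=0.60484 <1
  x=-2.010: |R|=0.54388 <1
  x=-1.997: |R|=0.53685 <1
  x=-3.051: |R|=1.52923 >1
  x=-2.984: |R|=1.44071 >1
  x=-2.713: |R|=1.11791 >1
Stable set (-2.6000, 0).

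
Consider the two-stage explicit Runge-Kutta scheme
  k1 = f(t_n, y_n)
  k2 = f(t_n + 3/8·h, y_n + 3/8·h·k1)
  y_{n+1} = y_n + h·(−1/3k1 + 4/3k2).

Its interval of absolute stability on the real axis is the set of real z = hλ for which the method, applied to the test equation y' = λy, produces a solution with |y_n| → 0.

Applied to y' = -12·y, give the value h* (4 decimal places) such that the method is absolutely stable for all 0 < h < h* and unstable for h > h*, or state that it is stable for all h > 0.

(-2.0000,0); λ=-12 ⇒ h* = (2)/12 = 0.1667.

Test eqn y'=λy, z=hλ:
  k1=λy_n ⇒ h·k1=z·y_n;  k2=λ(1+3/8z)y_n ⇒ h·k2=z(1+3/8z)y_n
  y_{n+1}/y_n = 1 − 1/3z + 4/3z(1+3/8z) = 1 + z + 1/2z²
  R(z) = 1 + z + 1/2z².

Solve |R(x)|<1 on ℝ⁻.
x=-0.32: |R|=0.7312
R=1: x+1/2x²=0 ⇒ x=−2=-2.0000; min R=1−1/(4·1/2)=0.5000>−1
Confirm numerically:
  x=-1.724: |R|=0.76209 <1
  x=-1.667: |R|=0.72244 <1
  x=-1.368: |R|=0.56771 <1
  x=-1.227: |R|=0.52576 <1
  x=-2.197: |R|=1.21640 >1
  x=-2.169: |R|=1.18328 >1
  x=-2.144: |R|=1.15437 >1
So |R|<1 on (-2.0000, 0).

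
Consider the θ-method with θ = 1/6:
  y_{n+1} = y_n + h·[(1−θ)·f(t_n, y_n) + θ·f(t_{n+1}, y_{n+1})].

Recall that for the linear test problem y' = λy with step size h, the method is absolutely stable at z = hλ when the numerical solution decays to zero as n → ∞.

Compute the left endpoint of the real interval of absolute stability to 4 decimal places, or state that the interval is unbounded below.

left endpoint -3.0000.

With y'=λy (z=hλ):
  y_{n+1} = y_n + z·[5/6·y_n + 1/6·y_{n+1}] ⇒ (1 − 1/6z)y_{n+1} = (1 + 5/6z)y_n
  ⇒ R(z) = (1 + 5/6z)/(1 − 1/6z).

Find x<0 with |R(x)|<1.
x=-1.22: |R|=0.0139
R=−1: 1+5/6x = −1+1/6x ⇒ -2/3x=2 ⇒ x=2/(-2/3)=-3.0000
Confirm numerically:
  x=-2.726: |R|=0.87440 <1
  x=-2.512: |R|=0.77068 <1
  x=-2.067: |R|=0.53737 <1
  x=-1.648: |R|=0.29289 <1
  x=-3.499: |R|=1.21013 >1
  x=-3.146: |R|=1.06385 >1
So |R|<1 on (-3.0000, 0).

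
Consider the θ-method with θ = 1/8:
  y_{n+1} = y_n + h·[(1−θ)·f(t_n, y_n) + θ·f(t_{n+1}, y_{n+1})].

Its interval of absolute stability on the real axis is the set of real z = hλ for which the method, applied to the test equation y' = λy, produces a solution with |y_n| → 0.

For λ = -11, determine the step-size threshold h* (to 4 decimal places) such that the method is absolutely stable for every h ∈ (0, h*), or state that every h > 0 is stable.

Test eqn y'=λy, z=hλ:
  y_{n+1} = y_n + z·[7/8·y_n + 1/8·y_{n+1}] ⇒ (1 − 1/8z)y_{n+1} = (1 + 7/8z)y_n
  R(z) = (1 + 7/8z)/(1 − 1/8z).

Solve |R(x)|<1 on ℝ⁻.
x=-1.78: |R|=0.4560
R=−1: 1+7/8x = −1+1/8x ⇒ -3/4x=2 ⇒ x=2/(-3/4)=-2.6667
Confirm numerically:
  x=-2.046: |R|=0.62931 <1
  x=-1.590: |R|=0.32638 <1
  x=-1.442: |R|=0.22178 <1
  x=-3.142: |R|=1.25597 >1
  x=-2.845: |R|=1.09866 >1
  x=-2.723: |R|=1.03152 >1
Stable set (-2.6667, 0).

(-2.6667,0); λ=-11 ⇒ h* = (8/3)/11 = 0.2424.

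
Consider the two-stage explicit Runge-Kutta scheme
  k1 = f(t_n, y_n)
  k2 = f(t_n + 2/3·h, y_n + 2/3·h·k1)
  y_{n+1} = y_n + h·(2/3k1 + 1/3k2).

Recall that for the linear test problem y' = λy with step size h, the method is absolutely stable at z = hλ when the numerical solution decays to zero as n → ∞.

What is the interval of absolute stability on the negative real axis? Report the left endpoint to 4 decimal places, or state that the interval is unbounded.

(-4.5000, 0).

With y'=λy (z=hλ):
  k1=λy_n ⇒ h·k1=z·y_n;  k2=λ(1+2/3z)y_n ⇒ h·k2=z(1+2/3z)y_n
  y_{n+1}/y_n = 1 + 2/3z + 1/3z(1+2/3z) = 1 + z + 2/9z²
  Hence R(z) = 1 + z + 2/9z².

Find x<0 with |R(x)|<1.
x=-1.23: |R|=0.1062
R=1: x+2/9x²=0 ⇒ x=−9/2=-4.5000; min R=1−1/(4·2/9)=-0.1250>−1
Confirm numerically:
  x=-4.162: |R|=0.68739 <1
  x=-3.426: |R|=0.18233 <1
  x=-1.988: |R|=0.10975 <1
  x=-5.054: |R|=1.62220 >1
  x=-4.606: |R|=1.10850 >1
  x=-4.540: |R|=1.04036 >1
Stable set (-4.5000, 0).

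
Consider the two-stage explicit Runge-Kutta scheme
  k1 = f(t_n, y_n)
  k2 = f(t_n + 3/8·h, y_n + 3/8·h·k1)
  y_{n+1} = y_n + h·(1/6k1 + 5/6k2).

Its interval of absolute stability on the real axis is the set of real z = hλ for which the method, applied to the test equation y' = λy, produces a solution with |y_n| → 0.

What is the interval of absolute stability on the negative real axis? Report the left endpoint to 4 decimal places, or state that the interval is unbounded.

z∈(-3.2000,0).

Test eqn y'=λy, z=hλ:
  k1=λy_n ⇒ h·k1=z·y_n;  k2=λ(1+3/8z)y_n ⇒ h·k2=z(1+3/8z)y_n
  y_{n+1}/y_n = 1 + 1/6z + 5/6z(1+3/8z) = 1 + z + 5/16z²
  so R(z) = 1 + z + 5/16z².

Need |R(x)|<1, x<0.
x=-1.77: |R|=0.2090
R=1: x+5/16x²=0 ⇒ x=−16/5=-3.2000; min R=1−1/(4·5/16)=0.2000>−1
Confirm numerically:
  x=-3.096: |R|=0.89938 <1
  x=-2.321: |R|=0.36245 <1
  x=-1.684: |R|=0.20220 <1
  x=-3.650: |R|=1.51328 >1
  x=-3.352: |R|=1.15922 >1
  x=-3.282: |R|=1.08410 >1
So |R|<1 on (-3.2000, 0).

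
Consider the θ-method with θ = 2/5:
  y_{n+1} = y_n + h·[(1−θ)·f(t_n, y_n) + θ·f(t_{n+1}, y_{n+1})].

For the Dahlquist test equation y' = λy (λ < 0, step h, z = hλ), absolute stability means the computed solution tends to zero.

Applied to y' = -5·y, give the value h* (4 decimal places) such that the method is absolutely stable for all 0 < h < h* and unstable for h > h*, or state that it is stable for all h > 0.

Test eqn y'=λy, z=hλ:
  y_{n+1} = y_n + z·[3/5·y_n + 2/5·y_{n+1}] ⇒ (1 − 2/5z)y_{n+1} = (1 + 3/5z)y_n
  R(z) = (1 + 3/5z)/(1 − 2/5z).

Solve |R(x)|<1 on ℝ⁻.
x=-0.38: |R|=0.6701
R=−1: 1+3/5x = −1+2/5x ⇒ -1/5x=2 ⇒ x=2/(-1/5)=-10.0000
Confirm numerically:
  x=-8.893: |R|=0.95142 <1
  x=-7.500: |R|=0.87500 <1
  x=-5.025: |R|=0.66944 <1
  x=-4.637: |R|=0.62428 <1
  x=-10.382: |R|=1.01483 >1
  x=-10.257: |R|=1.01007 >1
  x=-10.163: |R|=1.00644 >1
Stable set (-10.0000, 0).

(-10.0000,0); λ=-5 ⇒ h* = (10)/5 = 2.0000.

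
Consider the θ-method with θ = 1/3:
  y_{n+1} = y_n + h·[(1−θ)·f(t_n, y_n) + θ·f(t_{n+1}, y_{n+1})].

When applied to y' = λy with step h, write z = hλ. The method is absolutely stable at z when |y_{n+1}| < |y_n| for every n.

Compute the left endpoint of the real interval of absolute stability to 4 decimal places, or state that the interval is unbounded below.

With y'=λy (z=hλ):
  y_{n+1} = y_n + z·[2/3·y_n + 1/3·y_{n+1}] ⇒ (1 − 1/3z)y_{n+1} = (1 + 2/3z)y_n
  ⇒ R(z) = (1 + 2/3z)/(1 − 1/3z).

Solve |R(x)|<1 on ℝ⁻.
x=-1.14: |R|=0.1739
R=−1: 1+2/3x = −1+1/3x ⇒ -1/3x=2 ⇒ x=2/(-1/3)=-6.0000
Confirm numerically:
  x=-5.783: |R|=0.97529 <1
  x=-4.176: |R|=0.74582 <1
  x=-4.159: |R|=0.74284 <1
  x=-3.302: |R|=0.57188 <1
  x=-6.365: |R|=1.03897 >1
  x=-6.070: |R|=1.00772 >1
  x=-6.043: |R|=1.00476 >1
So |R|<1 on (-6.0000, 0).

left endpoint -6.0000.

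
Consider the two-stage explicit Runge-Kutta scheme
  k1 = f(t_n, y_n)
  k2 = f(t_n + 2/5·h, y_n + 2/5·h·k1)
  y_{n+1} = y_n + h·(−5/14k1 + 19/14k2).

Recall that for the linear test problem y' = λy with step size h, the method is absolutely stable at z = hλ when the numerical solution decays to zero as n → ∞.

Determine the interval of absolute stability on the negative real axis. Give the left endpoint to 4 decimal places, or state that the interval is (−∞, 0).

Test eqn y'=λy, z=hλ:
  k1=λy_n ⇒ h·k1=z·y_n;  k2=λ(1+2/5z)y_n ⇒ h·k2=z(1+2/5z)y_n
  y_{n+1}/y_n = 1 − 5/14z + 19/14z(1+2/5z) = 1 + z + 19/35z²
  so R(z) = 1 + z + 19/35z².

Boundary: |R(x)|=1, x<0.
x=-0.81: |R|=0.5462
R=1: x+19/35x²=0 ⇒ x=−35/19=-1.8421; min R=1−1/(4·19/35)=0.5395>−1
Confirm numerically:
  x=-0.915: |R|=0.53949 <1
  x=-0.775: |R|=0.55105 <1
  x=-0.757: |R|=0.55408 <1
  x=-2.283: |R|=1.54642 >1
  x=-2.037: |R|=1.21551 >1
  x=-1.911: |R|=1.07147 >1
So |R|<1 on (-1.8421, 0).

z∈(-1.8421,0).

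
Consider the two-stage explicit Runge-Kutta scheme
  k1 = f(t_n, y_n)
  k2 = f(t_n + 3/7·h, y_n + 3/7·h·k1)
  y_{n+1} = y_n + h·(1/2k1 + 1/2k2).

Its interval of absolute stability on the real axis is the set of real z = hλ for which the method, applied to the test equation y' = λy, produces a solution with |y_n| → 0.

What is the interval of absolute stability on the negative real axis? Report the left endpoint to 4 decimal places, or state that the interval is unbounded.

Test eqn y'=λy, z=hλ:
  k1=λy_n ⇒ h·k1=z·y_n;  k2=λ(1+3/7z)y_n ⇒ h·k2=z(1+3/7z)y_n
  y_{n+1}/y_n = 1 + 1/2z + 1/2z(1+3/7z) = 1 + z + 3/14z²
  ⇒ R(z) = 1 + z + 3/14z².

Need |R(x)|<1, x<0.
x=-1.67: |R|=0.0724
R=1: x+3/14x²=0 ⇒ x=−14/3=-4.6667; min R=1−1/(4·3/14)=-0.1667>−1
Confirm numerically:
  x=-2.812: |R|=0.11757 <1
  x=-2.505: |R|=0.16035 <1
  x=-2.443: |R|=0.16409 <1
  x=-5.130: |R|=1.50934 >1
  x=-4.819: |R|=1.15731 >1
So |R|<1 on (-4.6667, 0).

z∈(-4.6667,0).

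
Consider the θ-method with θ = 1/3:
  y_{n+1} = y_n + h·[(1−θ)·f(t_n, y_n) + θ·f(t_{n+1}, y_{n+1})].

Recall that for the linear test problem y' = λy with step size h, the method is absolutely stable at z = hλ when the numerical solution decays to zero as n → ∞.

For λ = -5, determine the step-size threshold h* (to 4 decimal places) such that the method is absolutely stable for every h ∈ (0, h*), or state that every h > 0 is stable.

With y'=λy (z=hλ):
  y_{n+1} = y_n + z·[2/3·y_n + 1/3·y_{n+1}] ⇒ (1 − 1/3z)y_{n+1} = (1 + 2/3z)y_n
  so R(z) = (1 + 2/3z)/(1 − 1/3z).

Find x<0 with |R(x)|<1.
x=-0.62: |R|=0.4862
R=−1: 1+2/3x = −1+1/3x ⇒ -1/3x=2 ⇒ x=2/(-1/3)=-6.0000
Confirm numerically:
  x=-5.835: |R|=0.98132 <1
  x=-5.590: |R|=0.95227 <1
  x=-4.834: |R|=0.85116 <1
  x=-6.498: |R|=1.05243 >1
  x=-6.258: |R|=1.02787 >1
  x=-6.088: |R|=1.00968 >1
Stable set (-6.0000, 0).

(-6.0000,0); λ=-5 ⇒ h* = (6)/5 = 1.2000.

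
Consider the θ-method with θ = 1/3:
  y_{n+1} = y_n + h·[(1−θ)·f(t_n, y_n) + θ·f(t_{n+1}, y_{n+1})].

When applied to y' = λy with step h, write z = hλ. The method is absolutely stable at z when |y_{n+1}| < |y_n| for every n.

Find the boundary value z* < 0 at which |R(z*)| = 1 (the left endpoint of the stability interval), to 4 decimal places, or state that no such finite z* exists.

z* = -6.0000.

Test eqn y'=λy, z=hλ:
  y_{n+1} = y_n + z·[2/3·y_n + 1/3·y_{n+1}] ⇒ (1 − 1/3z)y_{n+1} = (1 + 2/3z)y_n
  R(z) = (1 + 2/3z)/(1 − 1/3z).

Need |R(x)|<1, x<0.
x=-0.98: |R|=0.2613
R=−1: 1+2/3x = −1+1/3x ⇒ -1/3x=2 ⇒ x=2/(-1/3)=-6.0000
Confirm numerically:
  x=-3.948: |R|=0.70466 <1
  x=-3.596: |R|=0.63554 <1
  x=-2.697: |R|=0.42022 <1
  x=-6.423: |R|=1.04489 >1
  x=-6.257: |R|=1.02776 >1
  x=-6.025: |R|=1.00277 >1
So |R|<1 on (-6.0000, 0).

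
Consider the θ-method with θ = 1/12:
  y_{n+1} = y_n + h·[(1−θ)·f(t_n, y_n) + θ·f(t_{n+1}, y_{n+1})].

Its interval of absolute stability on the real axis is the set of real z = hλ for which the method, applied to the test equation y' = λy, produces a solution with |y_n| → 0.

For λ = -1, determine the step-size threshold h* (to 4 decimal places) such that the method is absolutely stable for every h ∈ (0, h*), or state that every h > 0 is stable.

(-2.4000,0); λ=-1 ⇒ h* = (12/5)/1 = 2.4000.

With y'=λy (z=hλ):
  y_{n+1} = y_n + z·[11/12·y_n + 1/12·y_{n+1}] ⇒ (1 − 1/12z)y_{n+1} = (1 + 11/12z)y_n
  so R(z) = (1 + 11/12z)/(1 − 1/12z).

Find x<0 with |R(x)|<1.
x=-0.83: |R|=0.2237
R=−1: 1+11/12x = −1+1/12x ⇒ -5/6x=2 ⇒ x=2/(-5/6)=-2.4000
Confirm numerically:
  x=-1.769: |R|=0.54172 <1
  x=-1.481: |R|=0.31830 <1
  x=-1.242: |R|=0.12551 <1
  x=-2.662: |R|=1.17869 >1
  x=-2.608: |R|=1.14239 >1
  x=-2.534: |R|=1.09220 >1
Interval (-2.4000, 0).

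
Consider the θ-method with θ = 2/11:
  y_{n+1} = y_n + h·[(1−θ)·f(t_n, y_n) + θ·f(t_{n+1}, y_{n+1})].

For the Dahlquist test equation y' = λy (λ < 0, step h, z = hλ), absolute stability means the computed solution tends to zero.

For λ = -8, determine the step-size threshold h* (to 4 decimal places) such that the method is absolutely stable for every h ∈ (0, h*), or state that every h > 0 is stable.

(-3.1429,0); λ=-8 ⇒ h* = (22/7)/8 = 0.3929.

With y'=λy (z=hλ):
  y_{n+1} = y_n + z·[9/11·y_n + 2/11·y_{n+1}] ⇒ (1 − 2/11z)y_{n+1} = (1 + 9/11z)y_n
  R(z) = (1 + 9/11z)/(1 − 2/11z).

Solve |R(x)|<1 on ℝ⁻.
x=-1.4: |R|=0.1159
R=−1: 1+9/11x = −1+2/11x ⇒ -7/11x=2 ⇒ x=2/(-7/11)=-3.1429
Confirm numerically:
  x=-2.892: |R|=0.89538 <1
  x=-1.975: |R|=0.45318 <1
  x=-1.435: |R|=0.13807 <1
  x=-3.722: |R|=1.21980 >1
  x=-3.496: |R|=1.13739 >1
  x=-3.251: |R|=1.04325 >1
So |R|<1 on (-3.1429, 0).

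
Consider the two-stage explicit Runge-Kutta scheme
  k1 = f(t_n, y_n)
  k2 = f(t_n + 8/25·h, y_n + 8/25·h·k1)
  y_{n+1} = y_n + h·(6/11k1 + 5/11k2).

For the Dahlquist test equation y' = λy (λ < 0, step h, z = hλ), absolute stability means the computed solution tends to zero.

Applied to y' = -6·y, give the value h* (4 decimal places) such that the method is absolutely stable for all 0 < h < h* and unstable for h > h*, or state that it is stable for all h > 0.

(-6.8750,0); λ=-6 ⇒ h* = (55/8)/6 = 1.1458.

On y'=λy, z=hλ:
  k1=λy_n ⇒ h·k1=z·y_n;  k2=λ(1+8/25z)y_n ⇒ h·k2=z(1+8/25z)y_n
  y_{n+1}/y_n = 1 + 6/11z + 5/11z(1+8/25z) = 1 + z + 8/55z²
  R(z) = 1 + z + 8/55z².

Boundary: |R(x)|=1, x<0.
x=-1.01: |R|=0.1384
R=1: x+8/55x²=0 ⇒ x=−55/8=-6.8750; min R=1−1/(4·8/55)=-0.7188>−1
Confirm numerically:
  x=-6.838: |R|=0.96320 <1
  x=-6.283: |R|=0.45898 <1
  x=-3.589: |R|=0.71541 <1
  x=-7.358: |R|=1.51693 >1
  x=-7.274: |R|=1.42216 >1
  x=-6.987: |R|=1.11382 >1
So |R|<1 on (-6.8750, 0).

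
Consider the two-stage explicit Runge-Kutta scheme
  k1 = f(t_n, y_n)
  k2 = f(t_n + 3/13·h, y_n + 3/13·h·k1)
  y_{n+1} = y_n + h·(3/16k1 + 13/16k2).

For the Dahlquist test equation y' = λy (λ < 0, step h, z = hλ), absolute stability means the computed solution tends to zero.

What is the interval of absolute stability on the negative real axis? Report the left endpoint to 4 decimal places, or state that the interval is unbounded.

z∈(-5.3333,0).

On y'=λy, z=hλ:
  k1=λy_n ⇒ h·k1=z·y_n;  k2=λ(1+3/13z)y_n ⇒ h·k2=z(1+3/13z)y_n
  y_{n+1}/y_n = 1 + 3/16z + 13/16z(1+3/13z) = 1 + z + 3/16z²
  so R(z) = 1 + z + 3/16z².

Boundary: |R(x)|=1, x<0.
x=-1.48: |R|=0.0693
R=1: x+3/16x²=0 ⇒ x=−16/3=-5.3333; min R=1−1/(4·3/16)=-0.3333>−1
Confirm numerically:
  x=-4.466: |R|=0.27372 <1
  x=-4.409: |R|=0.23587 <1
  x=-4.332: |R|=0.18667 <1
  x=-5.892: |R|=1.61719 >1
  x=-5.825: |R|=1.53699 >1
  x=-5.417: |R|=1.08498 >1
Interval (-5.3333, 0).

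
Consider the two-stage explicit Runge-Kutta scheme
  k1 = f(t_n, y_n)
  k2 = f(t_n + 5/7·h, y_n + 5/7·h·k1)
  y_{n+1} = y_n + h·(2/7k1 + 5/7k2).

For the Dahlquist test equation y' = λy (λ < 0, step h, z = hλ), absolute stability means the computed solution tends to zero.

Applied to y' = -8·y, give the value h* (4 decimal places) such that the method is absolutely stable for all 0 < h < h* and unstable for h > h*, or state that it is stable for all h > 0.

Test eqn y'=λy, z=hλ:
  k1=λy_n ⇒ h·k1=z·y_n;  k2=λ(1+5/7z)y_n ⇒ h·k2=z(1+5/7z)y_n
  y_{n+1}/y_n = 1 + 2/7z + 5/7z(1+5/7z) = 1 + z + 25/49z²
  R(z) = 1 + z + 25/49z².

Boundary: |R(x)|=1, x<0.
x=-0.69: |R|=0.5529
R=1: x+25/49x²=0 ⇒ x=−49/25=-1.9600; min R=1−1/(4·25/49)=0.5100>−1
Confirm numerically:
  x=-1.750: |R|=0.81250 <1
  x=-1.698: |R|=0.77302 <1
  x=-1.545: |R|=0.67287 <1
  x=-2.472: |R|=1.64575 >1
  x=-2.412: |R|=1.55624 >1
  x=-2.406: |R|=1.54749 >1
Interval (-1.9600, 0).

(-1.9600,0); λ=-8 ⇒ h* = (49/25)/8 = 0.2450.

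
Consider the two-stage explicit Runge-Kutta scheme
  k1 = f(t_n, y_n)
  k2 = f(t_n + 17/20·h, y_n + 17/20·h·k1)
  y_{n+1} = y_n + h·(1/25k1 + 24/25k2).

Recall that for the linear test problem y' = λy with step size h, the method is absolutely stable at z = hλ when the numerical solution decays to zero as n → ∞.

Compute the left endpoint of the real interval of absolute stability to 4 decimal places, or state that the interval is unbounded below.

left endpoint -1.2255.

On y'=λy, z=hλ:
  k1=λy_n ⇒ h·k1=z·y_n;  k2=λ(1+17/20z)y_n ⇒ h·k2=z(1+17/20z)y_n
  y_{n+1}/y_n = 1 + 1/25z + 24/25z(1+17/20z) = 1 + z + 102/125z²
  ⇒ R(z) = 1 + z + 102/125z².

Solve |R(x)|<1 on ℝ⁻.
x=-0.37: |R|=0.7417
R=1: x+102/125x²=0 ⇒ x=−125/102=-1.2255; min R=1−1/(4·102/125)=0.6936>−1
Confirm numerically:
  x=-0.680: |R|=0.69732 <1
  x=-0.625: |R|=0.69375 <1
  x=-0.522: |R|=0.70035 <1
  x=-1.615: |R|=1.51331 >1
  x=-1.574: |R|=1.44762 >1
  x=-1.315: |R|=1.09605 >1
So |R|<1 on (-1.2255, 0).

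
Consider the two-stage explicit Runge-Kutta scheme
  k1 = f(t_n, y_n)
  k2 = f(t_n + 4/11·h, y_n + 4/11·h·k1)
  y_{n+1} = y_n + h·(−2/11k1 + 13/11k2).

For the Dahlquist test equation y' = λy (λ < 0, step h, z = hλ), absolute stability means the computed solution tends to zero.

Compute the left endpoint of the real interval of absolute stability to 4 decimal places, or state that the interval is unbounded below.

With y'=λy (z=hλ):
  k1=λy_n ⇒ h·k1=z·y_n;  k2=λ(1+4/11z)y_n ⇒ h·k2=z(1+4/11z)y_n
  y_{n+1}/y_n = 1 − 2/11z + 13/11z(1+4/11z) = 1 + z + 52/121z²
  R(z) = 1 + z + 52/121z².

Need |R(x)|<1, x<0.
x=-0.62: |R|=0.5452
R=1: x+52/121x²=0 ⇒ x=−121/52=-2.3269; min R=1−1/(4·52/121)=0.4183>−1
Confirm numerically:
  x=-2.215: |R|=0.89346 <1
  x=-1.923: |R|=0.66619 <1
  x=-1.086: |R|=0.42085 <1
  x=-1.076: |R|=0.42156 <1
  x=-2.684: |R|=1.41187 >1
  x=-2.557: |R|=1.25283 >1
  x=-2.412: |R|=1.08819 >1
Stable set (-2.3269, 0).

z* = -2.3269.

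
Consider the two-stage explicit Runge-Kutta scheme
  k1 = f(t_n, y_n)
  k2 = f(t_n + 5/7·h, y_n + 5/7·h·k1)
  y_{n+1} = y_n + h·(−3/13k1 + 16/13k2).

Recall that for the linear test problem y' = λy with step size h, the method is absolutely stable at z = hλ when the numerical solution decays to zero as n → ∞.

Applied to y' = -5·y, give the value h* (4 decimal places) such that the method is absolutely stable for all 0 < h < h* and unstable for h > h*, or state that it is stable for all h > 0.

(-1.1375,0); λ=-5 ⇒ h* = (91/80)/5 = 0.2275.

On y'=λy, z=hλ:
  k1=λy_n ⇒ h·k1=z·y_n;  k2=λ(1+5/7z)y_n ⇒ h·k2=z(1+5/7z)y_n
  y_{n+1}/y_n = 1 − 3/13z + 16/13z(1+5/7z) = 1 + z + 80/91z²
  so R(z) = 1 + z + 80/91z².

Solve |R(x)|<1 on ℝ⁻.
x=-1.72: |R|=1.8808
R=1: x+80/91x²=0 ⇒ x=−91/80=-1.1375; min R=1−1/(4·80/91)=0.7156>−1
Confirm numerically:
  x=-0.681: |R|=0.72670 <1
  x=-0.673: |R|=0.72518 <1
  x=-0.654: |R|=0.72201 <1
  x=-0.513: |R|=0.71836 <1
  x=-1.481: |R|=1.44723 >1
  x=-1.287: |R|=1.16915 >1
Stable set (-1.1375, 0).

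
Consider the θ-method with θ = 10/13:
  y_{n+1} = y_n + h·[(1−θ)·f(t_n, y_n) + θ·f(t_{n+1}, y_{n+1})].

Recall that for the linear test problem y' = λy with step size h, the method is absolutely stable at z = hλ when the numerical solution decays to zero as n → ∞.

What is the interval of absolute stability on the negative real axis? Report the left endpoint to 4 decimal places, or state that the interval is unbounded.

On y'=λy, z=hλ:
  y_{n+1} = y_n + z·[3/13·y_n + 10/13·y_{n+1}] ⇒ (1 − 10/13z)y_{n+1} = (1 + 3/13z)y_n
  R(z) = (1 + 3/13z)/(1 − 10/13z).

Boundary: |R(x)|=1, x<0.
x=-0.32: |R|=0.7432
x=-2: |R|=0.2121
x=-10: |R|=0.1504
x=-100: |R|=0.2833
θ=10/13≥1/2 ⇒ |1+3/13x|<|1−10/13x| ∀x<0 ⇒ interval (−∞,0).

(−∞, 0) — no finite endpoint.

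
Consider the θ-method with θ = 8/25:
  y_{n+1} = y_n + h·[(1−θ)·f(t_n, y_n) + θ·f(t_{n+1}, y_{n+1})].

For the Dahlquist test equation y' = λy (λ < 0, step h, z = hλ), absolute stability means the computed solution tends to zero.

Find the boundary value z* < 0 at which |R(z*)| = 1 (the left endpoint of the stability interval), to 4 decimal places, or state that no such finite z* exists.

With y'=λy (z=hλ):
  y_{n+1} = y_n + z·[17/25·y_n + 8/25·y_{n+1}] ⇒ (1 − 8/25z)y_{n+1} = (1 + 17/25z)y_n
  so R(z) = (1 + 17/25z)/(1 − 8/25z).

Boundary: |R(x)|=1, x<0.
x=-0.91: |R|=0.2952
R=−1: 1+17/25x = −1+8/25x ⇒ -9/25x=2 ⇒ x=2/(-9/25)=-5.5556
Confirm numerically:
  x=-2.981: |R|=0.52565 <1
  x=-2.658: |R|=0.43632 <1
  x=-2.478: |R|=0.38207 <1
  x=-5.876: |R|=1.04005 >1
  x=-5.722: |R|=1.02117 >1
  x=-5.679: |R|=1.01577 >1
Stable set (-5.5556, 0).

z* = -5.5556.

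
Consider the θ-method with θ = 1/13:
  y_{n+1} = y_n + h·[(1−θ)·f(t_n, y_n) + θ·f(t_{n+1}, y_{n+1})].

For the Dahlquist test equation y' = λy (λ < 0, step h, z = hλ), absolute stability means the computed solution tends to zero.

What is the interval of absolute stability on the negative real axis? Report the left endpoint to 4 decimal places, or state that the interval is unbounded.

Set f=λy, z=hλ:
  y_{n+1} = y_n + z·[12/13·y_n + 1/13·y_{n+1}] ⇒ (1 − 1/13z)y_{n+1} = (1 + 12/13z)y_n
  so R(z) = (1 + 12/13z)/(1 − 1/13z).

Boundary: |R(x)|=1, x<0.
x=-1.44: |R|=0.2964
R=−1: 1+12/13x = −1+1/13x ⇒ -11/13x=2 ⇒ x=2/(-11/13)=-2.3636
Confirm numerically:
  x=-2.260: |R|=0.92529 <1
  x=-2.203: |R|=0.88377 <1
  x=-1.618: |R|=0.43891 <1
  x=-1.141: |R|=0.04894 <1
  x=-2.647: |R|=1.19921 >1
  x=-2.461: |R|=1.06927 >1
Stable set (-2.3636, 0).

(-2.3636, 0).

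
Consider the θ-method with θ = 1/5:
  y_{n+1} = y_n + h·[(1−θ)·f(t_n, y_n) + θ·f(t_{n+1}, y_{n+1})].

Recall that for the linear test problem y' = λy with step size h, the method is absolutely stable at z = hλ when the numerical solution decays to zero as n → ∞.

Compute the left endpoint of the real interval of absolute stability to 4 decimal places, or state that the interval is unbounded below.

With y'=λy (z=hλ):
  y_{n+1} = y_n + z·[4/5·y_n + 1/5·y_{n+1}] ⇒ (1 − 1/5z)y_{n+1} = (1 + 4/5z)y_n
  so R(z) = (1 + 4/5z)/(1 − 1/5z).

Need |R(x)|<1, x<0.
x=-1.69: |R|=0.2631
R=−1: 1+4/5x = −1+1/5x ⇒ -3/5x=2 ⇒ x=2/(-3/5)=-3.3333
Confirm numerically:
  x=-1.926: |R|=0.39041 <1
  x=-1.528: |R|=0.17034 <1
  x=-1.445: |R|=0.12102 <1
  x=-1.352: |R|=0.06423 <1
  x=-3.898: |R|=1.19038 >1
  x=-3.553: |R|=1.07705 >1
  x=-3.506: |R|=1.06090 >1
So |R|<1 on (-3.3333, 0).

z* = -3.3333.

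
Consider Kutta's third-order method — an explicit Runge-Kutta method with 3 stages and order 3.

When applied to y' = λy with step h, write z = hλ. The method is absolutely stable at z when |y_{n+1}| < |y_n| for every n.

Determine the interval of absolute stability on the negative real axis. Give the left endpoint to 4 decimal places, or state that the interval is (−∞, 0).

(-2.5127, 0).

Test eqn y'=λy, z=hλ:
  order 3, 3-stage ⇒ R(z)=1+z+z^2/2+z^3/6
  (e.g. R(-1.8)=-0.15200, |R|=0.15200)

Find x<0 with |R(x)|<1.
x=-1.8: |R|=0.1520
|R(-2.23)|=0.5918 |R(-0.81)|=0.4295 |R(-0.53)|=0.5856
Bisect:
  x_lo=-3.4097 |R|=3.2036  x_hi=-0.3071 |R|=0.7352
  mid=-1.85843 |R|=0.20131 →hi
  mid=-2.63408 |R|=1.21093 →lo
  mid=-2.24625 |R|=0.61240 →hi
  mid=-2.44017 |R|=0.88459 →hi
  mid=-2.53712 |R|=1.04053 →lo
  mid=-2.48864 |R|=0.96081 →hi
  mid=-2.51288 |R|=1.00023 →lo
  mid=-2.50076 |R|=0.98041 →hi
  mid=-2.50682 |R|=0.99029 →hi
  mid=-2.50985 |R|=0.99525 →hi
  ...
  [-2.51288,-2.51269] ⇒ x*=-2.5127
Interval (-2.5127, 0).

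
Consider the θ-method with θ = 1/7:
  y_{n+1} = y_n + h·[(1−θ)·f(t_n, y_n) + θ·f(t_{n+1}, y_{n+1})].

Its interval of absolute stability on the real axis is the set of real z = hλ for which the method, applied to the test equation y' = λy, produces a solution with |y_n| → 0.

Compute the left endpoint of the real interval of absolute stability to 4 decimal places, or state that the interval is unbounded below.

left endpoint -2.8000.

Set f=λy, z=hλ:
  y_{n+1} = y_n + z·[6/7·y_n + 1/7·y_{n+1}] ⇒ (1 − 1/7z)y_{n+1} = (1 + 6/7z)y_n
  so R(z) = (1 + 6/7z)/(1 − 1/7z).

Find x<0 with |R(x)|<1.
x=-0.31: |R|=0.7031
R=−1: 1+6/7x = −1+1/7x ⇒ -5/7x=2 ⇒ x=2/(-5/7)=-2.8000
Confirm numerically:
  x=-2.746: |R|=0.97230 <1
  x=-2.116: |R|=0.62484 <1
  x=-1.849: |R|=0.46265 <1
  x=-1.239: |R|=0.05268 <1
  x=-3.298: |R|=1.24179 >1
  x=-2.966: |R|=1.08328 >1
  x=-2.882: |R|=1.04149 >1
So |R|<1 on (-2.8000, 0).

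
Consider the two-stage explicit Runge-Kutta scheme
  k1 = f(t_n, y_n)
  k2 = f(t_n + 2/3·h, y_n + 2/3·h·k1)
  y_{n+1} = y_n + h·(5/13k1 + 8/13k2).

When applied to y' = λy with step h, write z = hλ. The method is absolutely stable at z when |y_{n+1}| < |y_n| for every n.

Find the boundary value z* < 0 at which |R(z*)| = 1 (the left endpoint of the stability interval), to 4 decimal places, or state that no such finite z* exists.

Test eqn y'=λy, z=hλ:
  k1=λy_n ⇒ h·k1=z·y_n;  k2=λ(1+2/3z)y_n ⇒ h·k2=z(1+2/3z)y_n
  y_{n+1}/y_n = 1 + 5/13z + 8/13z(1+2/3z) = 1 + z + 16/39z²
  ⇒ R(z) = 1 + z + 16/39z².

Need |R(x)|<1, x<0.
x=-0.42: |R|=0.6524
R=1: x+16/39x²=0 ⇒ x=−39/16=-2.4375; min R=1−1/(4·16/39)=0.3906>−1
Confirm numerically:
  x=-2.081: |R|=0.69564 <1
  x=-1.449: |R|=0.41237 <1
  x=-1.306: |R|=0.39375 <1
  x=-1.015: |R|=0.40766 <1
  x=-2.567: |R|=1.13638 >1
  x=-2.554: |R|=1.12207 >1
So |R|<1 on (-2.4375, 0).

z* = -2.4375.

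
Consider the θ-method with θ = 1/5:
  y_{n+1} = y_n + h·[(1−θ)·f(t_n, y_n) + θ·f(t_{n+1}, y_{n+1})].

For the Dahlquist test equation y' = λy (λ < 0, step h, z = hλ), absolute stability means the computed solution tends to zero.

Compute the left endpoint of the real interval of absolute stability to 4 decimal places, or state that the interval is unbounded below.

Set f=λy, z=hλ:
  y_{n+1} = y_n + z·[4/5·y_n + 1/5·y_{n+1}] ⇒ (1 − 1/5z)y_{n+1} = (1 + 4/5z)y_n
  so R(z) = (1 + 4/5z)/(1 − 1/5z).

Need |R(x)|<1, x<0.
x=-0.71: |R|=0.3783
R=−1: 1+4/5x = −1+1/5x ⇒ -3/5x=2 ⇒ x=2/(-3/5)=-3.3333
Confirm numerically:
  x=-2.451: |R|=0.64475 <1
  x=-2.392: |R|=0.61797 <1
  x=-2.151: |R|=0.50399 <1
  x=-1.453: |R|=0.12583 <1
  x=-3.907: |R|=1.19322 >1
  x=-3.796: |R|=1.15780 >1
  x=-3.766: |R|=1.14807 >1
So |R|<1 on (-3.3333, 0).

z* = -3.3333.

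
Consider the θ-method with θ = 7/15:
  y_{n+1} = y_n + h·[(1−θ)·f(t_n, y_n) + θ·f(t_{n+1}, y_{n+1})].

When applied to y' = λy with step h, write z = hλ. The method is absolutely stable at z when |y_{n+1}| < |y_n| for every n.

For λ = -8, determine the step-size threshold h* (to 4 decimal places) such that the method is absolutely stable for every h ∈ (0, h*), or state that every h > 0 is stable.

Set f=λy, z=hλ:
  y_{n+1} = y_n + z·[8/15·y_n + 7/15·y_{n+1}] ⇒ (1 − 7/15z)y_{n+1} = (1 + 8/15z)y_n
  R(z) = (1 + 8/15z)/(1 − 7/15z).

Solve |R(x)|<1 on ℝ⁻.
x=-0.59: |R|=0.5374
R=−1: 1+8/15x = −1+7/15x ⇒ -1/15x=2 ⇒ x=2/(-1/15)=-30.0000
Confirm numerically:
  x=-23.435: |R|=0.96333 <1
  x=-22.864: |R|=0.95923 <1
  x=-21.285: |R|=0.94686 <1
  x=-30.360: |R|=1.00158 >1
  x=-30.193: |R|=1.00085 >1
Stable set (-30.0000, 0).

(-30.0000,0); λ=-8 ⇒ h* = (30)/8 = 3.7500.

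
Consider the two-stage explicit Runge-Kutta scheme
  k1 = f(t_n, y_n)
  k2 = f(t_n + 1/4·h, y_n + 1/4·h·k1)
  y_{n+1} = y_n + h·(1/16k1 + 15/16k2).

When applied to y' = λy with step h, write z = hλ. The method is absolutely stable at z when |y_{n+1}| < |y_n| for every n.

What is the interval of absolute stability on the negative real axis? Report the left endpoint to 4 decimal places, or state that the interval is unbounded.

z∈(-4.2667,0).

With y'=λy (z=hλ):
  k1=λy_n ⇒ h·k1=z·y_n;  k2=λ(1+1/4z)y_n ⇒ h·k2=z(1+1/4z)y_n
  y_{n+1}/y_n = 1 + 1/16z + 15/16z(1+1/4z) = 1 + z + 15/64z²
  R(z) = 1 + z + 15/64z².

Need |R(x)|<1, x<0.
x=-1.25: |R|=0.1162
R=1: x+15/64x²=0 ⇒ x=−64/15=-4.2667; min R=1−1/(4·15/64)=-0.0667>−1
Confirm numerically:
  x=-2.275: |R|=0.06196 <1
  x=-2.105: |R|=0.06648 <1
  x=-1.742: |R|=0.03077 <1
  x=-4.701: |R|=1.47855 >1
  x=-4.342: |R|=1.07666 >1
  x=-4.311: |R|=1.04479 >1
Stable set (-4.2667, 0).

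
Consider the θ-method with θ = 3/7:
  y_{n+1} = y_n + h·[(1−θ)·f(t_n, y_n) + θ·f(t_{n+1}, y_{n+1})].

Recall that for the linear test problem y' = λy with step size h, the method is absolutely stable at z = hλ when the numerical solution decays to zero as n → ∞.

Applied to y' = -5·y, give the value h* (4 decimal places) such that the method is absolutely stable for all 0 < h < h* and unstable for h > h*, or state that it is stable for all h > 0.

With y'=λy (z=hλ):
  y_{n+1} = y_n + z·[4/7·y_n + 3/7·y_{n+1}] ⇒ (1 − 3/7z)y_{n+1} = (1 + 4/7z)y_n
  Hence R(z) = (1 + 4/7z)/(1 − 3/7z).

Solve |R(x)|<1 on ℝ⁻.
x=-1.39: |R|=0.1289
R=−1: 1+4/7x = −1+3/7x ⇒ -1/7x=2 ⇒ x=2/(-1/7)=-14.0000
Confirm numerically:
  x=-12.149: |R|=0.95740 <1
  x=-10.357: |R|=0.90431 <1
  x=-6.995: |R|=0.74969 <1
  x=-5.713: |R|=0.65670 <1
  x=-14.572: |R|=1.01128 >1
  x=-14.398: |R|=1.00793 >1
  x=-14.241: |R|=1.00485 >1
Stable set (-14.0000, 0).

(-14.0000,0); λ=-5 ⇒ h* = (14)/5 = 2.8000.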